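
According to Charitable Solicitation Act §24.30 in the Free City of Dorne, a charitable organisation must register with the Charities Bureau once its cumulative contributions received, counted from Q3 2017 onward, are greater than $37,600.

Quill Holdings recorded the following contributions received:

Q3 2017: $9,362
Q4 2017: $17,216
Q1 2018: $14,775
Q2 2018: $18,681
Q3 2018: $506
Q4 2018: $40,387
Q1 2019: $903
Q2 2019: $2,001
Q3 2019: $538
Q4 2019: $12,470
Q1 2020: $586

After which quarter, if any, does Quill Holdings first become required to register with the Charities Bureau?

Through Q3 2017: $9,362
Through Q4 2017: $26,578
Through Q1 2018: $41,353 ← exceeds threshold

Q1 2018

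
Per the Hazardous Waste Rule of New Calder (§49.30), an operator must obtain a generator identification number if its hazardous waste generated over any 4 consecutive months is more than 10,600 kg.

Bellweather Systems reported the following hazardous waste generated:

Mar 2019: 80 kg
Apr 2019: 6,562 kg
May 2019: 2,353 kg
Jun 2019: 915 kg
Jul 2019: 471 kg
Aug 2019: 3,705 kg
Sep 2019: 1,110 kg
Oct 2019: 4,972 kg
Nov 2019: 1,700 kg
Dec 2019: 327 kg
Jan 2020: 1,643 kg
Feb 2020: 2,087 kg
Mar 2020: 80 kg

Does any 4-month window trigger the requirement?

Mar 2019–Jun 2019: 80 kg + 6,562 kg + 2,353 kg + 915 kg = 9,910 kg (under)
Apr 2019–Jul 2019: 6,562 kg + 2,353 kg + 915 kg + 471 kg = 10,301 kg (under)
May 2019–Aug 2019: 2,353 kg + 915 kg + 471 kg + 3,705 kg = 7,444 kg (under)
Jun 2019–Sep 2019: 915 kg + 471 kg + 3,705 kg + 1,110 kg = 6,201 kg (under)
Jul 2019–Oct 2019: 471 kg + 3,705 kg + 1,110 kg + 4,972 kg = 10,258 kg (under)
Aug 2019–Nov 2019: 3,705 kg + 1,110 kg + 4,972 kg + 1,700 kg = 11,487 kg (over)
Sep 2019–Dec 2019: 1,110 kg + 4,972 kg + 1,700 kg + 327 kg = 8,109 kg (under)
Oct 2019–Jan 2020: 4,972 kg + 1,700 kg + 327 kg + 1,643 kg = 8,642 kg (under)
Nov 2019–Feb 2020: 1,700 kg + 327 kg + 1,643 kg + 2,087 kg = 5,757 kg (under)
Dec 2019–Mar 2020: 327 kg + 1,643 kg + 2,087 kg + 80 kg = 4,137 kg (under)
At least one window exceeds 10,600 kg.

Yes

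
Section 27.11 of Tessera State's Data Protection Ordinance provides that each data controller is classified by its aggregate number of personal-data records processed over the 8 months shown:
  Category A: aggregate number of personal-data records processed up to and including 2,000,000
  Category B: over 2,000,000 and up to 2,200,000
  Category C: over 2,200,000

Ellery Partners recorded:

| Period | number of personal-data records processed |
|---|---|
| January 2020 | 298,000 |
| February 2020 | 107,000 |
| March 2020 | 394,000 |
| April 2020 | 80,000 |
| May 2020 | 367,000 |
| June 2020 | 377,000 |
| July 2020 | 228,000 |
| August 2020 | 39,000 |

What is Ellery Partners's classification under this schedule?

Category A

Aggregate number of personal-data records processed: 298,000 + 107,000 + 394,000 + 80,000 + 367,000 + 377,000 + 228,000 + 39,000 = 1,890,000.
1,890,000 ≤ 2,000,000, so Category A applies.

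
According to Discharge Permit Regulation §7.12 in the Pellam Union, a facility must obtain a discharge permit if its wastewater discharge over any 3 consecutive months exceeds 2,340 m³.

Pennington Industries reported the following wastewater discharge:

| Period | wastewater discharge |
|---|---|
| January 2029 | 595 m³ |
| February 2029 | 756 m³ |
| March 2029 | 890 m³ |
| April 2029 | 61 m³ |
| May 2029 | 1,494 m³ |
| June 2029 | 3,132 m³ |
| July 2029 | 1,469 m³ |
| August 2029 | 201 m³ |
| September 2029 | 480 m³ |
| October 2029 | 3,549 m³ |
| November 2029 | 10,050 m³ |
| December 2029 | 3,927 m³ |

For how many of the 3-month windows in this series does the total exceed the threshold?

January 2029–March 2029: 595 m³ + 756 m³ + 890 m³ = 2,241 m³ (under)
February 2029–April 2029: 756 m³ + 890 m³ + 61 m³ = 1,707 m³ (under)
March 2029–May 2029: 890 m³ + 61 m³ + 1,494 m³ = 2,445 m³ (over)
April 2029–June 2029: 61 m³ + 1,494 m³ + 3,132 m³ = 4,687 m³ (over)
May 2029–July 2029: 1,494 m³ + 3,132 m³ + 1,469 m³ = 6,095 m³ (over)
June 2029–August 2029: 3,132 m³ + 1,469 m³ + 201 m³ = 4,802 m³ (over)
July 2029–September 2029: 1,469 m³ + 201 m³ + 480 m³ = 2,150 m³ (under)
August 2029–October 2029: 201 m³ + 480 m³ + 3,549 m³ = 4,230 m³ (over)
September 2029–November 2029: 480 m³ + 3,549 m³ + 10,050 m³ = 14,079 m³ (over)
October 2029–December 2029: 3,549 m³ + 10,050 m³ + 3,927 m³ = 17,526 m³ (over)
7 windows exceed the threshold.

7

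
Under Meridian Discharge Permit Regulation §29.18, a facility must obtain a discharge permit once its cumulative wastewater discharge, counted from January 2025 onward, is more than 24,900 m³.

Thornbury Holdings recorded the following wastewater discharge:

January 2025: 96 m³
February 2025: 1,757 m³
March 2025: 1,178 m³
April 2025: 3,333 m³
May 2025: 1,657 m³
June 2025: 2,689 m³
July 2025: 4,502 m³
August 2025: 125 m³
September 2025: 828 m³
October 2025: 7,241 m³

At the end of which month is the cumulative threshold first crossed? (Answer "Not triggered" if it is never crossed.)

Not triggered

Through January 2025: 96 m³
Through February 2025: 1,853 m³
Through March 2025: 3,031 m³
Through April 2025: 6,364 m³
Through May 2025: 8,021 m³
Through June 2025: 10,710 m³
Through July 2025: 15,212 m³
Through August 2025: 15,337 m³
Through September 2025: 16,165 m³
Through October 2025: 23,406 m³
Final cumulative total 23,406 m³ ≤ 24,900 m³; the threshold is never exceeded.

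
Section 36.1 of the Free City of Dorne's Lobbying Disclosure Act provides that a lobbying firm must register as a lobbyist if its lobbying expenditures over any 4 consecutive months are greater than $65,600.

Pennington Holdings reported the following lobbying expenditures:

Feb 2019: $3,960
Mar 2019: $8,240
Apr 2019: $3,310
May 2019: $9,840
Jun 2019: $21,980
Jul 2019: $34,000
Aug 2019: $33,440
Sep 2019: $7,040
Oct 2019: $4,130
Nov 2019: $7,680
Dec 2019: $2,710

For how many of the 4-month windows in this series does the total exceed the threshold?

4

Feb 2019–May 2019: $3,960 + $8,240 + $3,310 + $9,840 = $25,350 (under)
Mar 2019–Jun 2019: $8,240 + $3,310 + $9,840 + $21,980 = $43,370 (under)
Apr 2019–Jul 2019: $3,310 + $9,840 + $21,980 + $34,000 = $69,130 (over)
May 2019–Aug 2019: $9,840 + $21,980 + $34,000 + $33,440 = $99,260 (over)
Jun 2019–Sep 2019: $21,980 + $34,000 + $33,440 + $7,040 = $96,460 (over)
Jul 2019–Oct 2019: $34,000 + $33,440 + $7,040 + $4,130 = $78,610 (over)
Aug 2019–Nov 2019: $33,440 + $7,040 + $4,130 + $7,680 = $52,290 (under)
Sep 2019–Dec 2019: $7,040 + $4,130 + $7,680 + $2,710 = $21,560 (under)
4 windows exceed the threshold.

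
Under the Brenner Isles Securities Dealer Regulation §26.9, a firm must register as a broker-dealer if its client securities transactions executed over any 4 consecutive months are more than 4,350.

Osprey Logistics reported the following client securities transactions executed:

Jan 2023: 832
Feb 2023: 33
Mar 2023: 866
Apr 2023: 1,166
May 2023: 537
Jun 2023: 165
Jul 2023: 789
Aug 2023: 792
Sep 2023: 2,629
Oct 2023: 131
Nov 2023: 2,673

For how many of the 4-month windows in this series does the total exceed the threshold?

Jan 2023–Apr 2023: 832 + 33 + 866 + 1,166 = 2,897 (under)
Feb 2023–May 2023: 33 + 866 + 1,166 + 537 = 2,602 (under)
Mar 2023–Jun 2023: 866 + 1,166 + 537 + 165 = 2,734 (under)
Apr 2023–Jul 2023: 1,166 + 537 + 165 + 789 = 2,657 (under)
May 2023–Aug 2023: 537 + 165 + 789 + 792 = 2,283 (under)
Jun 2023–Sep 2023: 165 + 789 + 792 + 2,629 = 4,375 (over)
Jul 2023–Oct 2023: 789 + 792 + 2,629 + 131 = 4,341 (under)
Aug 2023–Nov 2023: 792 + 2,629 + 131 + 2,673 = 6,225 (over)
2 windows exceed the threshold.

2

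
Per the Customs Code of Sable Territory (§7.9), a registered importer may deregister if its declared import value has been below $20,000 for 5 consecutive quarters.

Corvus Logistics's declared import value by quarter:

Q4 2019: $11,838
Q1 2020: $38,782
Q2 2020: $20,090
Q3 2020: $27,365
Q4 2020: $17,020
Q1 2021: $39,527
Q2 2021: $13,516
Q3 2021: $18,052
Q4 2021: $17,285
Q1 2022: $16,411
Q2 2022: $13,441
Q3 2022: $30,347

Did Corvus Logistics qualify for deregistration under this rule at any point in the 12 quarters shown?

Yes

Quarters below $20,000: Q4 2019, Q4 2020, Q2 2021, Q3 2021, Q4 2021, Q1 2022, Q2 2022.
Longest run of consecutive quarters below the threshold: 5.
5 ≥ 5, so Corvus Logistics became eligible.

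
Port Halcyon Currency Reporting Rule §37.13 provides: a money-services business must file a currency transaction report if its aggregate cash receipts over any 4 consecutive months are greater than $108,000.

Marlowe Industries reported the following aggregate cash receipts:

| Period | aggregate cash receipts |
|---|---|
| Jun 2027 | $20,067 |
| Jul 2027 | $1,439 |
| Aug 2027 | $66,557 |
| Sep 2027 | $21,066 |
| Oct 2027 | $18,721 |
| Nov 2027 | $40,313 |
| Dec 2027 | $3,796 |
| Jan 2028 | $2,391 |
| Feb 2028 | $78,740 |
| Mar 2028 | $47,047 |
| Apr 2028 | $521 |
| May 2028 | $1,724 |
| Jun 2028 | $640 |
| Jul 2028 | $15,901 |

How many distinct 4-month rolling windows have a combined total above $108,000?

6

Jun 2027–Sep 2027: $20,067 + $1,439 + $66,557 + $21,066 = $109,129 (over)
Jul 2027–Oct 2027: $1,439 + $66,557 + $21,066 + $18,721 = $107,783 (under)
Aug 2027–Nov 2027: $66,557 + $21,066 + $18,721 + $40,313 = $146,657 (over)
Sep 2027–Dec 2027: $21,066 + $18,721 + $40,313 + $3,796 = $83,896 (under)
Oct 2027–Jan 2028: $18,721 + $40,313 + $3,796 + $2,391 = $65,221 (under)
Nov 2027–Feb 2028: $40,313 + $3,796 + $2,391 + $78,740 = $125,240 (over)
Dec 2027–Mar 2028: $3,796 + $2,391 + $78,740 + $47,047 = $131,974 (over)
Jan 2028–Apr 2028: $2,391 + $78,740 + $47,047 + $521 = $128,699 (over)
Feb 2028–May 2028: $78,740 + $47,047 + $521 + $1,724 = $128,032 (over)
Mar 2028–Jun 2028: $47,047 + $521 + $1,724 + $640 = $49,932 (under)
Apr 2028–Jul 2028: $521 + $1,724 + $640 + $15,901 = $18,786 (under)
6 windows exceed the threshold.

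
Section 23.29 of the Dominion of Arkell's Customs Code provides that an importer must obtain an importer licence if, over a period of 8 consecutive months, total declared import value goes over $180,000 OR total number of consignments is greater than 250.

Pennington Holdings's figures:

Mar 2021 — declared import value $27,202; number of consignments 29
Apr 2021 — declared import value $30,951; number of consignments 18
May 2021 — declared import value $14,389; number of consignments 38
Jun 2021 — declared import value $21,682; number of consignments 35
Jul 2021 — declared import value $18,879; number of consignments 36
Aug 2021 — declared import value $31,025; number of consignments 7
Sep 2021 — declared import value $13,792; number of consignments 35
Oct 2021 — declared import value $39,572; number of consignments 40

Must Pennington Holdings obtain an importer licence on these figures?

Yes

Total declared import value: $27,202 + $30,951 + $14,389 + $21,682 + $18,879 + $31,025 + $13,792 + $39,572 = $197,492 (> $180,000).
Total number of consignments: 29 + 18 + 38 + 35 + 36 + 7 + 35 + 40 = 238 (≤ 250).
The test is 'or': at least one threshold is exceeded.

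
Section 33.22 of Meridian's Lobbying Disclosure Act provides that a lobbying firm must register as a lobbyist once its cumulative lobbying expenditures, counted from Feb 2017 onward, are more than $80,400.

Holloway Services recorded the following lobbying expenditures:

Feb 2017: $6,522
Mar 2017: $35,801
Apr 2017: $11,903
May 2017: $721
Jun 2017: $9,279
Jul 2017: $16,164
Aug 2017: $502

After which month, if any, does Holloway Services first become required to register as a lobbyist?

Through Feb 2017: $6,522
Through Mar 2017: $42,323
Through Apr 2017: $54,226
Through May 2017: $54,947
Through Jun 2017: $64,226
Through Jul 2017: $80,390
Through Aug 2017: $80,892 ← exceeds threshold

Aug 2017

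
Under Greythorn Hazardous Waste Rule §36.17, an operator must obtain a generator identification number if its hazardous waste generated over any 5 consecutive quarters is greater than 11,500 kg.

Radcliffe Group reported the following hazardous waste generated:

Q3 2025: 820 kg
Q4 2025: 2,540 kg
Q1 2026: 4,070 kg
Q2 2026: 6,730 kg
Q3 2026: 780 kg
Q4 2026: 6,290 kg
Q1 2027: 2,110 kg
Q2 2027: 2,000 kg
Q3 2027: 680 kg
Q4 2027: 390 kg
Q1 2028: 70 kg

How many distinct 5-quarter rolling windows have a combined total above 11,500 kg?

Q3 2025–Q3 2026: 820 kg + 2,540 kg + 4,070 kg + 6,730 kg + 780 kg = 14,940 kg (over)
Q4 2025–Q4 2026: 2,540 kg + 4,070 kg + 6,730 kg + 780 kg + 6,290 kg = 20,410 kg (over)
Q1 2026–Q1 2027: 4,070 kg + 6,730 kg + 780 kg + 6,290 kg + 2,110 kg = 19,980 kg (over)
Q2 2026–Q2 2027: 6,730 kg + 780 kg + 6,290 kg + 2,110 kg + 2,000 kg = 17,910 kg (over)
Q3 2026–Q3 2027: 780 kg + 6,290 kg + 2,110 kg + 2,000 kg + 680 kg = 11,860 kg (over)
Q4 2026–Q4 2027: 6,290 kg + 2,110 kg + 2,000 kg + 680 kg + 390 kg = 11,470 kg (under)
Q1 2027–Q1 2028: 2,110 kg + 2,000 kg + 680 kg + 390 kg + 70 kg = 5,250 kg (under)
5 windows exceed the threshold.

5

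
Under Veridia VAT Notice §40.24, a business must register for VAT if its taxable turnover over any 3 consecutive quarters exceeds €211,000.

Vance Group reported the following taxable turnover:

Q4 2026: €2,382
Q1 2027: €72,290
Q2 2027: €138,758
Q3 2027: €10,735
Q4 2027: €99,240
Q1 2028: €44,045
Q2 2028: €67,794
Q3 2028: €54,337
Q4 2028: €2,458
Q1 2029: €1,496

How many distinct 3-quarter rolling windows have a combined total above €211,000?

Q4 2026–Q2 2027: €2,382 + €72,290 + €138,758 = €213,430 (over)
Q1 2027–Q3 2027: €72,290 + €138,758 + €10,735 = €221,783 (over)
Q2 2027–Q4 2027: €138,758 + €10,735 + €99,240 = €248,733 (over)
Q3 2027–Q1 2028: €10,735 + €99,240 + €44,045 = €154,020 (under)
Q4 2027–Q2 2028: €99,240 + €44,045 + €67,794 = €211,079 (over)
Q1 2028–Q3 2028: €44,045 + €67,794 + €54,337 = €166,176 (under)
Q2 2028–Q4 2028: €67,794 + €54,337 + €2,458 = €124,589 (under)
Q3 2028–Q1 2029: €54,337 + €2,458 + €1,496 = €58,291 (under)
4 windows exceed the threshold.

4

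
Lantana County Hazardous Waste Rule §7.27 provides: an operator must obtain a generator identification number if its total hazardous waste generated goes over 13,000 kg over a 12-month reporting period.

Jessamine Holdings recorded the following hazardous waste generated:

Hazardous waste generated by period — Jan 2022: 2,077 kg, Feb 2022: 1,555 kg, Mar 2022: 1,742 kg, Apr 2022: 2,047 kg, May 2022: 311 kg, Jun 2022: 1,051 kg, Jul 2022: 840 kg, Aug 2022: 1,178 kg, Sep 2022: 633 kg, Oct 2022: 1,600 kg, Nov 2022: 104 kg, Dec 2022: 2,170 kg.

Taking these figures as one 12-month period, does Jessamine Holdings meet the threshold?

Total hazardous waste generated: 2,077 kg + 1,555 kg + 1,742 kg + 2,047 kg + 311 kg + 1,051 kg + 840 kg + 1,178 kg + 633 kg + 1,600 kg + 104 kg + 2,170 kg = 15,308 kg.
15,308 kg > 13,000 kg, so the threshold is exceeded.

Yes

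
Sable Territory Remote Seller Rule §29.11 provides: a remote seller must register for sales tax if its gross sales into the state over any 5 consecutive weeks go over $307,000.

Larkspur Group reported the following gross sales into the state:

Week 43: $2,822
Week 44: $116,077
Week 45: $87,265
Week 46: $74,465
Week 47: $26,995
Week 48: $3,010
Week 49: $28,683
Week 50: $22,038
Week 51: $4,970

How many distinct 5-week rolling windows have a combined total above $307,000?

2

Week 43–Week 47: $2,822 + $116,077 + $87,265 + $74,465 + $26,995 = $307,624 (over)
Week 44–Week 48: $116,077 + $87,265 + $74,465 + $26,995 + $3,010 = $307,812 (over)
Week 45–Week 49: $87,265 + $74,465 + $26,995 + $3,010 + $28,683 = $220,418 (under)
Week 46–Week 50: $74,465 + $26,995 + $3,010 + $28,683 + $22,038 = $155,191 (under)
Week 47–Week 51: $26,995 + $3,010 + $28,683 + $22,038 + $4,970 = $85,696 (under)
2 windows exceed the threshold.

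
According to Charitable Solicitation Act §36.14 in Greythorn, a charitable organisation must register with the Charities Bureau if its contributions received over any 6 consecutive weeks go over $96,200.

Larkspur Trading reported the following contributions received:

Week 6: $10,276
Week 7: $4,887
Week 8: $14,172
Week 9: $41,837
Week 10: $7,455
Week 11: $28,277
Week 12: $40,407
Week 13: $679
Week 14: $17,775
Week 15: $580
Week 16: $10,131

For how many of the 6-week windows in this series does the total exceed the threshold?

Week 6–Week 11: $10,276 + $4,887 + $14,172 + $41,837 + $7,455 + $28,277 = $106,904 (over)
Week 7–Week 12: $4,887 + $14,172 + $41,837 + $7,455 + $28,277 + $40,407 = $137,035 (over)
Week 8–Week 13: $14,172 + $41,837 + $7,455 + $28,277 + $40,407 + $679 = $132,827 (over)
Week 9–Week 14: $41,837 + $7,455 + $28,277 + $40,407 + $679 + $17,775 = $136,430 (over)
Week 10–Week 15: $7,455 + $28,277 + $40,407 + $679 + $17,775 + $580 = $95,173 (under)
Week 11–Week 16: $28,277 + $40,407 + $679 + $17,775 + $580 + $10,131 = $97,849 (over)
5 windows exceed the threshold.

5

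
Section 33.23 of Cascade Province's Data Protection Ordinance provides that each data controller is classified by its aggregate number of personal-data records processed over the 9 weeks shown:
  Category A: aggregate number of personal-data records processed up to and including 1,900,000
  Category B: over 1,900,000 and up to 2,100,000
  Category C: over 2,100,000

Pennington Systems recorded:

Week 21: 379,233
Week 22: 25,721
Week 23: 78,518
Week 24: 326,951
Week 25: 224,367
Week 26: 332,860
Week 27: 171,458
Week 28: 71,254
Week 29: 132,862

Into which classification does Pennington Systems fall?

Category A

Aggregate number of personal-data records processed: 379,233 + 25,721 + 78,518 + 326,951 + 224,367 + 332,860 + 171,458 + 71,254 + 132,862 = 1,743,224.
1,743,224 ≤ 1,900,000, so Category A applies.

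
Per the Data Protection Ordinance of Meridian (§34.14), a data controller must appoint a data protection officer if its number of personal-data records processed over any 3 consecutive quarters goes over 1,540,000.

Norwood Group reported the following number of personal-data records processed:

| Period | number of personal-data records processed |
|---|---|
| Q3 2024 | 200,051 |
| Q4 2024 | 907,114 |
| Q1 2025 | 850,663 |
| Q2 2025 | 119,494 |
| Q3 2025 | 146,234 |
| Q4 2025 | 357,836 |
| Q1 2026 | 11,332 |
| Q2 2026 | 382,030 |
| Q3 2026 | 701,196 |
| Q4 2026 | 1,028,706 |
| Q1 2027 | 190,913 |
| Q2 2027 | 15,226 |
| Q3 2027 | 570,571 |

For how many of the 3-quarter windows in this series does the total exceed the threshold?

Q3 2024–Q1 2025: 200,051 + 907,114 + 850,663 = 1,957,828 (over)
Q4 2024–Q2 2025: 907,114 + 850,663 + 119,494 = 1,877,271 (over)
Q1 2025–Q3 2025: 850,663 + 119,494 + 146,234 = 1,116,391 (under)
Q2 2025–Q4 2025: 119,494 + 146,234 + 357,836 = 623,564 (under)
Q3 2025–Q1 2026: 146,234 + 357,836 + 11,332 = 515,402 (under)
Q4 2025–Q2 2026: 357,836 + 11,332 + 382,030 = 751,198 (under)
Q1 2026–Q3 2026: 11,332 + 382,030 + 701,196 = 1,094,558 (under)
Q2 2026–Q4 2026: 382,030 + 701,196 + 1,028,706 = 2,111,932 (over)
Q3 2026–Q1 2027: 701,196 + 1,028,706 + 190,913 = 1,920,815 (over)
Q4 2026–Q2 2027: 1,028,706 + 190,913 + 15,226 = 1,234,845 (under)
Q1 2027–Q3 2027: 190,913 + 15,226 + 570,571 = 776,710 (under)
4 windows exceed the threshold.

4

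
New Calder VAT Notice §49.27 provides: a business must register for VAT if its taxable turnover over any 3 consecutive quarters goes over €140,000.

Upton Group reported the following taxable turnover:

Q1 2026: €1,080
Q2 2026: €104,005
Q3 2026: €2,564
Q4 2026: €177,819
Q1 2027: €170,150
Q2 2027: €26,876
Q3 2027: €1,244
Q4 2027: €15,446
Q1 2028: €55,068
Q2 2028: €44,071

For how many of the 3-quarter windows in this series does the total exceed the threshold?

4

Q1 2026–Q3 2026: €1,080 + €104,005 + €2,564 = €107,649 (under)
Q2 2026–Q4 2026: €104,005 + €2,564 + €177,819 = €284,388 (over)
Q3 2026–Q1 2027: €2,564 + €177,819 + €170,150 = €350,533 (over)
Q4 2026–Q2 2027: €177,819 + €170,150 + €26,876 = €374,845 (over)
Q1 2027–Q3 2027: €170,150 + €26,876 + €1,244 = €198,270 (over)
Q2 2027–Q4 2027: €26,876 + €1,244 + €15,446 = €43,566 (under)
Q3 2027–Q1 2028: €1,244 + €15,446 + €55,068 = €71,758 (under)
Q4 2027–Q2 2028: €15,446 + €55,068 + €44,071 = €114,585 (under)
4 windows exceed the threshold.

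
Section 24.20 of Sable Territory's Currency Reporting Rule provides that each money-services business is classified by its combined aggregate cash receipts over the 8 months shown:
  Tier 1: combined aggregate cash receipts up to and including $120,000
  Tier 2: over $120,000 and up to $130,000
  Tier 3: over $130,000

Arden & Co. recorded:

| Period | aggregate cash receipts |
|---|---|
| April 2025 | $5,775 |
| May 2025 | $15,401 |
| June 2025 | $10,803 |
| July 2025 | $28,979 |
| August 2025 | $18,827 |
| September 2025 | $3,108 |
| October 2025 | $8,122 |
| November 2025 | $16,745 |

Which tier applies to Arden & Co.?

Tier 1

Combined aggregate cash receipts: $5,775 + $15,401 + $10,803 + $28,979 + $18,827 + $3,108 + $8,122 + $16,745 = $107,760.
$107,760 ≤ $120,000, so Tier 1 applies.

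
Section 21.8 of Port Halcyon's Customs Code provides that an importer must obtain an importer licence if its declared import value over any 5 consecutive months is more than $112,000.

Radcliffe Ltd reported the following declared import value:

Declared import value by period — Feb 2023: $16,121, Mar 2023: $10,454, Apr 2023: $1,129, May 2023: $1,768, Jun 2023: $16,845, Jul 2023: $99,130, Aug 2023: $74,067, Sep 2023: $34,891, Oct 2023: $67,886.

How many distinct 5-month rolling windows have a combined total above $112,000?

4

Feb 2023–Jun 2023: $16,121 + $10,454 + $1,129 + $1,768 + $16,845 = $46,317 (under)
Mar 2023–Jul 2023: $10,454 + $1,129 + $1,768 + $16,845 + $99,130 = $129,326 (over)
Apr 2023–Aug 2023: $1,129 + $1,768 + $16,845 + $99,130 + $74,067 = $192,939 (over)
May 2023–Sep 2023: $1,768 + $16,845 + $99,130 + $74,067 + $34,891 = $226,701 (over)
Jun 2023–Oct 2023: $16,845 + $99,130 + $74,067 + $34,891 + $67,886 = $292,819 (over)
4 windows exceed the threshold.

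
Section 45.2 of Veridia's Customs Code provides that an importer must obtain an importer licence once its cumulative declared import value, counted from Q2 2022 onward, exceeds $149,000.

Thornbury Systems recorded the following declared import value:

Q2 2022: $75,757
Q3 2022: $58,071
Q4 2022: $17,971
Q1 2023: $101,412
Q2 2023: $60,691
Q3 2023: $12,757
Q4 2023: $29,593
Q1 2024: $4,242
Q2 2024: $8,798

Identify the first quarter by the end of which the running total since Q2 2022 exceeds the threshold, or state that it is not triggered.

Q4 2022

Through Q2 2022: $75,757
Through Q3 2022: $133,828
Through Q4 2022: $151,799 ← exceeds threshold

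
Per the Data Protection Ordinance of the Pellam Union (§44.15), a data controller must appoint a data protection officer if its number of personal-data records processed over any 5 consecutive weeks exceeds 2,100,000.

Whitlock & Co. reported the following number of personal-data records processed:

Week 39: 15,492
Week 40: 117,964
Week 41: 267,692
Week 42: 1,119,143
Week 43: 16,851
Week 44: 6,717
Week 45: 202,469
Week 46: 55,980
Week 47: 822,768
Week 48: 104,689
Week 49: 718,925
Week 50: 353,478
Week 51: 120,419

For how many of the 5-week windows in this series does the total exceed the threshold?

Week 39–Week 43: 15,492 + 117,964 + 267,692 + 1,119,143 + 16,851 = 1,537,142 (under)
Week 40–Week 44: 117,964 + 267,692 + 1,119,143 + 16,851 + 6,717 = 1,528,367 (under)
Week 41–Week 45: 267,692 + 1,119,143 + 16,851 + 6,717 + 202,469 = 1,612,872 (under)
Week 42–Week 46: 1,119,143 + 16,851 + 6,717 + 202,469 + 55,980 = 1,401,160 (under)
Week 43–Week 47: 16,851 + 6,717 + 202,469 + 55,980 + 822,768 = 1,104,785 (under)
Week 44–Week 48: 6,717 + 202,469 + 55,980 + 822,768 + 104,689 = 1,192,623 (under)
Week 45–Week 49: 202,469 + 55,980 + 822,768 + 104,689 + 718,925 = 1,904,831 (under)
Week 46–Week 50: 55,980 + 822,768 + 104,689 + 718,925 + 353,478 = 2,055,840 (under)
Week 47–Week 51: 822,768 + 104,689 + 718,925 + 353,478 + 120,419 = 2,120,279 (over)
1 window exceeds the threshold.

1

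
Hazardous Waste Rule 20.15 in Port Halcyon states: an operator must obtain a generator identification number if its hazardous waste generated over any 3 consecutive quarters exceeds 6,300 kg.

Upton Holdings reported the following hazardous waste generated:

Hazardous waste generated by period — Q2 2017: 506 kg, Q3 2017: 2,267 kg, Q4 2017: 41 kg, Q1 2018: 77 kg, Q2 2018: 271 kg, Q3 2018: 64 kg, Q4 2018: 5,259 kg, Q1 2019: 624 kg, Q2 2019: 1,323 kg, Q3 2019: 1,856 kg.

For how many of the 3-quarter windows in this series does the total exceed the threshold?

Q2 2017–Q4 2017: 506 kg + 2,267 kg + 41 kg = 2,814 kg (under)
Q3 2017–Q1 2018: 2,267 kg + 41 kg + 77 kg = 2,385 kg (under)
Q4 2017–Q2 2018: 41 kg + 77 kg + 271 kg = 389 kg (under)
Q1 2018–Q3 2018: 77 kg + 271 kg + 64 kg = 412 kg (under)
Q2 2018–Q4 2018: 271 kg + 64 kg + 5,259 kg = 5,594 kg (under)
Q3 2018–Q1 2019: 64 kg + 5,259 kg + 624 kg = 5,947 kg (under)
Q4 2018–Q2 2019: 5,259 kg + 624 kg + 1,323 kg = 7,206 kg (over)
Q1 2019–Q3 2019: 624 kg + 1,323 kg + 1,856 kg = 3,803 kg (under)
1 window exceeds the threshold.

1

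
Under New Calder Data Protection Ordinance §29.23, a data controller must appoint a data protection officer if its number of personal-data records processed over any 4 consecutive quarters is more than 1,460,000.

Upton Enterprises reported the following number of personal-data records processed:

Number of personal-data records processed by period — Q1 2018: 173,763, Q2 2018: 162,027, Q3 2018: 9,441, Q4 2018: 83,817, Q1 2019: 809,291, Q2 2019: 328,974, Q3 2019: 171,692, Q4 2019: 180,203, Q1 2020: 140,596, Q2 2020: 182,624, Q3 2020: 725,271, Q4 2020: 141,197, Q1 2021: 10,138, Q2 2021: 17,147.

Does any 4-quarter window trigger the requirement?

Q1 2018–Q4 2018: 173,763 + 162,027 + 9,441 + 83,817 = 429,048 (under)
Q2 2018–Q1 2019: 162,027 + 9,441 + 83,817 + 809,291 = 1,064,576 (under)
Q3 2018–Q2 2019: 9,441 + 83,817 + 809,291 + 328,974 = 1,231,523 (under)
Q4 2018–Q3 2019: 83,817 + 809,291 + 328,974 + 171,692 = 1,393,774 (under)
Q1 2019–Q4 2019: 809,291 + 328,974 + 171,692 + 180,203 = 1,490,160 (over)
Q2 2019–Q1 2020: 328,974 + 171,692 + 180,203 + 140,596 = 821,465 (under)
Q3 2019–Q2 2020: 171,692 + 180,203 + 140,596 + 182,624 = 675,115 (under)
Q4 2019–Q3 2020: 180,203 + 140,596 + 182,624 + 725,271 = 1,228,694 (under)
Q1 2020–Q4 2020: 140,596 + 182,624 + 725,271 + 141,197 = 1,189,688 (under)
Q2 2020–Q1 2021: 182,624 + 725,271 + 141,197 + 10,138 = 1,059,230 (under)
Q3 2020–Q2 2021: 725,271 + 141,197 + 10,138 + 17,147 = 893,753 (under)
At least one window exceeds 1,460,000.

Yes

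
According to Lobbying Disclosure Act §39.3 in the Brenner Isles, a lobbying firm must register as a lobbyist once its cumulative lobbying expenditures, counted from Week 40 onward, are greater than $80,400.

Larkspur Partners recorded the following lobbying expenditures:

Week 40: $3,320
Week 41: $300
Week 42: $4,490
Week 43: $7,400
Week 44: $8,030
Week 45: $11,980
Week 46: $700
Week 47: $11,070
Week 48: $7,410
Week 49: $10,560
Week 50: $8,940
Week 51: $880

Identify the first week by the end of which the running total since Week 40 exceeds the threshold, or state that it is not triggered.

Not triggered

Through Week 40: $3,320
Through Week 41: $3,620
Through Week 42: $8,110
Through Week 43: $15,510
Through Week 44: $23,540
Through Week 45: $35,520
Through Week 46: $36,220
Through Week 47: $47,290
Through Week 48: $54,700
Through Week 49: $65,260
Through Week 50: $74,200
Through Week 51: $75,080
Final cumulative total $75,080 ≤ $80,400; the threshold is never exceeded.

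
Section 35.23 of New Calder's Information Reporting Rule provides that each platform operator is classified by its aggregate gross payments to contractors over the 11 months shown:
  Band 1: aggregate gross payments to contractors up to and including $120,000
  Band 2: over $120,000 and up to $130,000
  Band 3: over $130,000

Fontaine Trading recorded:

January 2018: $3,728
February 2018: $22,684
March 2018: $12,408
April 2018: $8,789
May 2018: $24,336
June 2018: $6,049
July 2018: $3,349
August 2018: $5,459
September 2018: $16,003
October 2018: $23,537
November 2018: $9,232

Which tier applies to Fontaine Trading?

Aggregate gross payments to contractors: $3,728 + $22,684 + $12,408 + $8,789 + $24,336 + $6,049 + $3,349 + $5,459 + $16,003 + $23,537 + $9,232 = $135,574.
$135,574 > $130,000, so Band 3 applies.

Band 3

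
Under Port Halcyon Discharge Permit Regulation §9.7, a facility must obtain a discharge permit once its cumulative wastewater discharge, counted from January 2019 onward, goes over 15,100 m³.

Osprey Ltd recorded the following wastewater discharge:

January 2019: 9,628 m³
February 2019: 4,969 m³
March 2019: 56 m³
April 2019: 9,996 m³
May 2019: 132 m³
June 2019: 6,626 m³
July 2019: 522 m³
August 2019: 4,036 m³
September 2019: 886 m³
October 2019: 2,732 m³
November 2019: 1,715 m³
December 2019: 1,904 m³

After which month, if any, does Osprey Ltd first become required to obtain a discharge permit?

April 2019

Through January 2019: 9,628 m³
Through February 2019: 14,597 m³
Through March 2019: 14,653 m³
Through April 2019: 24,649 m³ ← exceeds threshold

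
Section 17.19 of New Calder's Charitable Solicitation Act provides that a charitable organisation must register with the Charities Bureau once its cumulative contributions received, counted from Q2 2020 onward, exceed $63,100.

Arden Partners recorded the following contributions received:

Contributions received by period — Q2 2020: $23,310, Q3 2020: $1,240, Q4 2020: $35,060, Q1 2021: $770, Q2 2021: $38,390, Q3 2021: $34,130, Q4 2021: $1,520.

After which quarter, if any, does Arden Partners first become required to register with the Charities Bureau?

Through Q2 2020: $23,310
Through Q3 2020: $24,550
Through Q4 2020: $59,610
Through Q1 2021: $60,380
Through Q2 2021: $98,770 ← exceeds threshold

Q2 2021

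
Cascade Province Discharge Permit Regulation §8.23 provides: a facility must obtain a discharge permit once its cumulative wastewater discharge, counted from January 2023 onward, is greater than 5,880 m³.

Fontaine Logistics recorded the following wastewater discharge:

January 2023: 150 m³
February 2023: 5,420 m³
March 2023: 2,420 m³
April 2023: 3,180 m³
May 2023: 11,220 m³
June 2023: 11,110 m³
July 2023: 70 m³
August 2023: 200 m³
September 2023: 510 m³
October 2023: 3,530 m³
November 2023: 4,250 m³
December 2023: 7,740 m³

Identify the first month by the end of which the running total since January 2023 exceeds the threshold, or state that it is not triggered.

Through January 2023: 150 m³
Through February 2023: 5,570 m³
Through March 2023: 7,990 m³ ← exceeds threshold

March 2023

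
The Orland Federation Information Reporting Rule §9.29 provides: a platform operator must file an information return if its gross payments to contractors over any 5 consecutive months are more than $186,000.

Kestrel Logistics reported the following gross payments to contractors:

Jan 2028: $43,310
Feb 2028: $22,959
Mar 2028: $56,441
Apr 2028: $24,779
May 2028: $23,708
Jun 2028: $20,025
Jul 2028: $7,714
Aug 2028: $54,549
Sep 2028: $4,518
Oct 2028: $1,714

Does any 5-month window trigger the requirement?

Jan 2028–May 2028: $43,310 + $22,959 + $56,441 + $24,779 + $23,708 = $171,197 (under)
Feb 2028–Jun 2028: $22,959 + $56,441 + $24,779 + $23,708 + $20,025 = $147,912 (under)
Mar 2028–Jul 2028: $56,441 + $24,779 + $23,708 + $20,025 + $7,714 = $132,667 (under)
Apr 2028–Aug 2028: $24,779 + $23,708 + $20,025 + $7,714 + $54,549 = $130,775 (under)
May 2028–Sep 2028: $23,708 + $20,025 + $7,714 + $54,549 + $4,518 = $110,514 (under)
Jun 2028–Oct 2028: $20,025 + $7,714 + $54,549 + $4,518 + $1,714 = $88,520 (under)
No window exceeds $186,000.

No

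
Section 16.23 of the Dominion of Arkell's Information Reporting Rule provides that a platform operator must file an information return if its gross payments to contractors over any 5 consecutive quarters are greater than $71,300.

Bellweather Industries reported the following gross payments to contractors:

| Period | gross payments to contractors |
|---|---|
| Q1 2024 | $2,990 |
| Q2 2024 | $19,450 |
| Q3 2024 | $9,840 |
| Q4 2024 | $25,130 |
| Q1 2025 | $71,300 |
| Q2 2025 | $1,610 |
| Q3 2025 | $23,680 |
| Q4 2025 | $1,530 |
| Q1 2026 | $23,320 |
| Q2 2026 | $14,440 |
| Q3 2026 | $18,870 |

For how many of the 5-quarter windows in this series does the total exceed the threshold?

6

Q1 2024–Q1 2025: $2,990 + $19,450 + $9,840 + $25,130 + $71,300 = $128,710 (over)
Q2 2024–Q2 2025: $19,450 + $9,840 + $25,130 + $71,300 + $1,610 = $127,330 (over)
Q3 2024–Q3 2025: $9,840 + $25,130 + $71,300 + $1,610 + $23,680 = $131,560 (over)
Q4 2024–Q4 2025: $25,130 + $71,300 + $1,610 + $23,680 + $1,530 = $123,250 (over)
Q1 2025–Q1 2026: $71,300 + $1,610 + $23,680 + $1,530 + $23,320 = $121,440 (over)
Q2 2025–Q2 2026: $1,610 + $23,680 + $1,530 + $23,320 + $14,440 = $64,580 (under)
Q3 2025–Q3 2026: $23,680 + $1,530 + $23,320 + $14,440 + $18,870 = $81,840 (over)
6 windows exceed the threshold.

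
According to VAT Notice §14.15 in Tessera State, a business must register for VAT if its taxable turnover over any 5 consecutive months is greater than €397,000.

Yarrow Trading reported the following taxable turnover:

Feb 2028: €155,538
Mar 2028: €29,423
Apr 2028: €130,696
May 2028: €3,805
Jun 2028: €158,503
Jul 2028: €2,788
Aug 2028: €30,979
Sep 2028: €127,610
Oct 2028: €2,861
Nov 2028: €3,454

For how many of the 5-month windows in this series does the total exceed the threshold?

Feb 2028–Jun 2028: €155,538 + €29,423 + €130,696 + €3,805 + €158,503 = €477,965 (over)
Mar 2028–Jul 2028: €29,423 + €130,696 + €3,805 + €158,503 + €2,788 = €325,215 (under)
Apr 2028–Aug 2028: €130,696 + €3,805 + €158,503 + €2,788 + €30,979 = €326,771 (under)
May 2028–Sep 2028: €3,805 + €158,503 + €2,788 + €30,979 + €127,610 = €323,685 (under)
Jun 2028–Oct 2028: €158,503 + €2,788 + €30,979 + €127,610 + €2,861 = €322,741 (under)
Jul 2028–Nov 2028: €2,788 + €30,979 + €127,610 + €2,861 + €3,454 = €167,692 (under)
1 window exceeds the threshold.

1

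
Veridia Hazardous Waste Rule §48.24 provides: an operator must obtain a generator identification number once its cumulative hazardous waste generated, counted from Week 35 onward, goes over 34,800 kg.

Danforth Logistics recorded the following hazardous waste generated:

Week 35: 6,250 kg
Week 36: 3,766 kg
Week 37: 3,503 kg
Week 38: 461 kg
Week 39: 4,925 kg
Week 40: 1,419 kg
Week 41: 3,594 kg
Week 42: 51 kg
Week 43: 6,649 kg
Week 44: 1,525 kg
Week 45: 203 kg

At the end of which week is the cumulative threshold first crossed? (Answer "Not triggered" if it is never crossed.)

Not triggered

Through Week 35: 6,250 kg
Through Week 36: 10,016 kg
Through Week 37: 13,519 kg
Through Week 38: 13,980 kg
Through Week 39: 18,905 kg
Through Week 40: 20,324 kg
Through Week 41: 23,918 kg
Through Week 42: 23,969 kg
Through Week 43: 30,618 kg
Through Week 44: 32,143 kg
Through Week 45: 32,346 kg
Final cumulative total 32,346 kg ≤ 34,800 kg; the threshold is never exceeded.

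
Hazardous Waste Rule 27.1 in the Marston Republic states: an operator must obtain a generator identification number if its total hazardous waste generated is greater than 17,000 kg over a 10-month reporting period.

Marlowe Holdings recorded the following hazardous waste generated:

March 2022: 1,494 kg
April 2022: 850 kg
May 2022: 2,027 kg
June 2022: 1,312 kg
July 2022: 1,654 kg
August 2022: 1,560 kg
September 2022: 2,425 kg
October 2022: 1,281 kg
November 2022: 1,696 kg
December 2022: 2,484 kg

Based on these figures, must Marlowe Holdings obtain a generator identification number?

No

Total hazardous waste generated: 1,494 kg + 850 kg + 2,027 kg + 1,312 kg + 1,654 kg + 1,560 kg + 2,425 kg + 1,281 kg + 1,696 kg + 2,484 kg = 16,783 kg.
16,783 kg ≤ 17,000 kg, so the threshold is not exceeded.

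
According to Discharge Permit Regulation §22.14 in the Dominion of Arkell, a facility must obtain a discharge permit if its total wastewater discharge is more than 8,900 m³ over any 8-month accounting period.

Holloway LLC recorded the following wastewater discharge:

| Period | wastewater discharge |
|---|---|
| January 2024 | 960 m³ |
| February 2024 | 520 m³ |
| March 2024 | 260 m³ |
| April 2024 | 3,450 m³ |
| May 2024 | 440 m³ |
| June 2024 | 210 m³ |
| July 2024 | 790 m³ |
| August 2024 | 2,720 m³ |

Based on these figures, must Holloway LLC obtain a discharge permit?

Total wastewater discharge: 960 m³ + 520 m³ + 260 m³ + 3,450 m³ + 440 m³ + 210 m³ + 790 m³ + 2,720 m³ = 9,350 m³.
9,350 m³ > 8,900 m³, so the threshold is exceeded.

Yes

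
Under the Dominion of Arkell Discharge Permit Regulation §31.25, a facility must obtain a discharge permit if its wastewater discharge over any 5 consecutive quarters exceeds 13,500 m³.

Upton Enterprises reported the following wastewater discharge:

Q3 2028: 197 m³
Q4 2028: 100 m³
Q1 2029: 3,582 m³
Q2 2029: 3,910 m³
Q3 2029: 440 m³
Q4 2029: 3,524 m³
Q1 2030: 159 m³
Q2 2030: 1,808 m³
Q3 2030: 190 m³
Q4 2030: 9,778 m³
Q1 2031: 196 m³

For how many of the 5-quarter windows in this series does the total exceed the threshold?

1

Q3 2028–Q3 2029: 197 m³ + 100 m³ + 3,582 m³ + 3,910 m³ + 440 m³ = 8,229 m³ (under)
Q4 2028–Q4 2029: 100 m³ + 3,582 m³ + 3,910 m³ + 440 m³ + 3,524 m³ = 11,556 m³ (under)
Q1 2029–Q1 2030: 3,582 m³ + 3,910 m³ + 440 m³ + 3,524 m³ + 159 m³ = 11,615 m³ (under)
Q2 2029–Q2 2030: 3,910 m³ + 440 m³ + 3,524 m³ + 159 m³ + 1,808 m³ = 9,841 m³ (under)
Q3 2029–Q3 2030: 440 m³ + 3,524 m³ + 159 m³ + 1,808 m³ + 190 m³ = 6,121 m³ (under)
Q4 2029–Q4 2030: 3,524 m³ + 159 m³ + 1,808 m³ + 190 m³ + 9,778 m³ = 15,459 m³ (over)
Q1 2030–Q1 2031: 159 m³ + 1,808 m³ + 190 m³ + 9,778 m³ + 196 m³ = 12,131 m³ (under)
1 window exceeds the threshold.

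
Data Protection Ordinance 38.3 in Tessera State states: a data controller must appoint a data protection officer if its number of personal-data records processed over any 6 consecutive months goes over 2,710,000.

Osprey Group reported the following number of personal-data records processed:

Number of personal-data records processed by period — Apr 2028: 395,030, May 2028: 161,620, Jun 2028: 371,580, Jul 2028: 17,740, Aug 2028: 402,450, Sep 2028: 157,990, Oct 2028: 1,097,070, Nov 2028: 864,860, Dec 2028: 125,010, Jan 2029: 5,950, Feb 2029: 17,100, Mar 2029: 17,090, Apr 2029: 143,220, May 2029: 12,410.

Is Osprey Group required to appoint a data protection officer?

Yes

Apr 2028–Sep 2028: 395,030 + 161,620 + 371,580 + 17,740 + 402,450 + 157,990 = 1,506,410 (under)
May 2028–Oct 2028: 161,620 + 371,580 + 17,740 + 402,450 + 157,990 + 1,097,070 = 2,208,450 (under)
Jun 2028–Nov 2028: 371,580 + 17,740 + 402,450 + 157,990 + 1,097,070 + 864,860 = 2,911,690 (over)
Jul 2028–Dec 2028: 17,740 + 402,450 + 157,990 + 1,097,070 + 864,860 + 125,010 = 2,665,120 (under)
Aug 2028–Jan 2029: 402,450 + 157,990 + 1,097,070 + 864,860 + 125,010 + 5,950 = 2,653,330 (under)
Sep 2028–Feb 2029: 157,990 + 1,097,070 + 864,860 + 125,010 + 5,950 + 17,100 = 2,267,980 (under)
Oct 2028–Mar 2029: 1,097,070 + 864,860 + 125,010 + 5,950 + 17,100 + 17,090 = 2,127,080 (under)
Nov 2028–Apr 2029: 864,860 + 125,010 + 5,950 + 17,100 + 17,090 + 143,220 = 1,173,230 (under)
Dec 2028–May 2029: 125,010 + 5,950 + 17,100 + 17,090 + 143,220 + 12,410 = 320,780 (under)
At least one window exceeds 2,710,000.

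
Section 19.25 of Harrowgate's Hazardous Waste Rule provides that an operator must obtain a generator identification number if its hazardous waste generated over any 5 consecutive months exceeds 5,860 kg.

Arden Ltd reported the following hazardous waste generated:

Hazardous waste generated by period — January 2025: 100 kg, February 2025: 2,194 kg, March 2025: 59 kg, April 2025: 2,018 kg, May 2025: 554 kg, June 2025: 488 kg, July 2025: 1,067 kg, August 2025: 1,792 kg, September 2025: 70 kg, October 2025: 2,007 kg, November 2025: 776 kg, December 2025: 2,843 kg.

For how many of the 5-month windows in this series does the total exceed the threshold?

January 2025–May 2025: 100 kg + 2,194 kg + 59 kg + 2,018 kg + 554 kg = 4,925 kg (under)
February 2025–June 2025: 2,194 kg + 59 kg + 2,018 kg + 554 kg + 488 kg = 5,313 kg (under)
March 2025–July 2025: 59 kg + 2,018 kg + 554 kg + 488 kg + 1,067 kg = 4,186 kg (under)
April 2025–August 2025: 2,018 kg + 554 kg + 488 kg + 1,067 kg + 1,792 kg = 5,919 kg (over)
May 2025–September 2025: 554 kg + 488 kg + 1,067 kg + 1,792 kg + 70 kg = 3,971 kg (under)
June 2025–October 2025: 488 kg + 1,067 kg + 1,792 kg + 70 kg + 2,007 kg = 5,424 kg (under)
July 2025–November 2025: 1,067 kg + 1,792 kg + 70 kg + 2,007 kg + 776 kg = 5,712 kg (under)
August 2025–December 2025: 1,792 kg + 70 kg + 2,007 kg + 776 kg + 2,843 kg = 7,488 kg (over)
2 windows exceed the threshold.

2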